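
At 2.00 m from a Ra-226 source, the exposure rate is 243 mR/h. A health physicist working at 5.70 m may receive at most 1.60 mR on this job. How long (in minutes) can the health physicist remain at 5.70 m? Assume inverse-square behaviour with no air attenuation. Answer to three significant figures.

Using I₁d₁² = I₂d₂², rate at 5.70 m:
243 × (2.00/5.70)² = 243 × 0.1231 = 29.91 mR/h.
Stay time = 1.60 mR ÷ 29.91 mR/h = 0.05349 h = 3.209 min.

3.21 min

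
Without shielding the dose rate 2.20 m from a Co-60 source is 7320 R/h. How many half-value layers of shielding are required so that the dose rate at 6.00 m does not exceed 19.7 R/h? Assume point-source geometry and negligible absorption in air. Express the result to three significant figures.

5.64 half-value layers

At 6.00 m, distance alone gives 7320 × (2.20/6.00)² = 7320 × 0.1344 = 983.8 R/h.
Further attenuation needed: 983.8/19.7 = 49.94.
n = log₂(49.94) = 5.642 half-value layers.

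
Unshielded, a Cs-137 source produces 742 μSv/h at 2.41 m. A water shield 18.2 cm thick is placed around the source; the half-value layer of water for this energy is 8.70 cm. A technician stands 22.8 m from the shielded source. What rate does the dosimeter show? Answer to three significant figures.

Distance alone: 742 × (2.41/22.8)² = 742 × 0.01117 = 8.288 μSv/h.
Shield: 18.2/8.70 = 2.092 half-value layers → attenuation 2^(−2.092) = 0.2346.
Combined: 8.288 × 0.2346 = 1.944 μSv/h.

1.94 μSv/h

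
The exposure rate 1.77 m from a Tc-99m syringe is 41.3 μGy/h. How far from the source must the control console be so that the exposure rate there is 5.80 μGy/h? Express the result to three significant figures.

4.72 m

By the inverse-square law, d₂ = d₁·√(I₁/I₂).
I₁/I₂ = 41.3/5.80 = 7.121, so d₂ = 1.77 × √7.121 = 4.723 m.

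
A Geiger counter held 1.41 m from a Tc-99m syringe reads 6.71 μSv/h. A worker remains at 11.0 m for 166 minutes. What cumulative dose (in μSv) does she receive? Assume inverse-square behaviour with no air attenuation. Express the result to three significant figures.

By the inverse-square law, rate at 11.0 m:
6.71 × (1.41/11.0)² = 6.71 × 0.01643 = 0.1102 μSv/h.
Dose = rate × time = 0.1102 μSv/h × 2.767 h = 0.3049 μSv.

0.305 μSv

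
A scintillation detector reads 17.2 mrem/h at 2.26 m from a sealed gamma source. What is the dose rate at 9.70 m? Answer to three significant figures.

0.934 mrem/h

Intensity scales as (d₁/d₂)², so the rate at 9.70 m is
(2.26/9.70)² = 0.05428, so 17.2 × 0.05428 = 0.9336 mrem/h.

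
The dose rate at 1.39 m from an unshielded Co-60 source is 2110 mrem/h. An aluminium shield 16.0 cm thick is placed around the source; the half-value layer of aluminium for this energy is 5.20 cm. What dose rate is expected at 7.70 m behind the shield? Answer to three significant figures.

8.15 mrem/h

Distance alone: (1.39/7.70)² = 0.03259, so 2110 × 0.03259 = 68.76 mrem/h.
Shield: 16.0/5.20 = 3.077 half-value layers → attenuation 2^(−3.077) = 0.1185.
Combined: 68.76 × 0.1185 = 8.148 mrem/h.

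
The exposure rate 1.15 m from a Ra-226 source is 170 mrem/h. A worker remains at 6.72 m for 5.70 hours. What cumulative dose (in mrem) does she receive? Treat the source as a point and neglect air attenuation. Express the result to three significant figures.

28.4 mrem

Intensity scales as (d₁/d₂)², so rate at 6.72 m:
(1.15/6.72)² = 0.02929, so 170 × 0.02929 = 4.979 mrem/h.
Dose = rate × time = 4.979 mrem/h × 5.700 h = 28.38 mrem.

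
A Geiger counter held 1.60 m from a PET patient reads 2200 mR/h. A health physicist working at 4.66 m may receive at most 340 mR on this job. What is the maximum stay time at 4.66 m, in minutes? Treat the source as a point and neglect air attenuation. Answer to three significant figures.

By the inverse-square law, rate at 4.66 m:
(1.60/4.66)² = 0.1179, so 2200 × 0.1179 = 259.4 mR/h.
Stay time = 340 mR ÷ 259.4 mR/h = 1.311 h = 78.66 min.

78.7 min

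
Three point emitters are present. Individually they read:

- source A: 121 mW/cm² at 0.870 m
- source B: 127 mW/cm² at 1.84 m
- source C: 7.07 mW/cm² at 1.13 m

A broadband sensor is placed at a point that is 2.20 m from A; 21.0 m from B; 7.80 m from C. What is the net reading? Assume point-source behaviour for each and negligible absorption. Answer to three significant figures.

20.0 mW/cm²

Each source contributes Iᵢ·(dᵢ/rᵢ)²; contributions add.
A: 121 × (0.870/2.20)² = 18.92 mW/cm²
B: 127 × (1.84/21.0)² = 0.9750 mW/cm²
C: 7.07 × (1.13/7.80)² = 0.1484 mW/cm²
Total = 18.92 + 0.9750 + 0.1484 = 20.04 mW/cm².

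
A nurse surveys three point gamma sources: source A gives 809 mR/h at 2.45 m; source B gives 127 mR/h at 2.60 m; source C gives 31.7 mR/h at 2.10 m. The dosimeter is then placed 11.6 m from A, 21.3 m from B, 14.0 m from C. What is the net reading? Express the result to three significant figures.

Each source contributes Iᵢ·(dᵢ/rᵢ)²; contributions add.
A: 809 × (2.45/11.6)² = 36.09 mR/h
B: 127 × (2.60/21.3)² = 1.892 mR/h
C: 31.7 × (2.10/14.0)² = 0.7132 mR/h
Total = 36.09 + 1.892 + 0.7132 = 38.70 mR/h.

38.7 mR/h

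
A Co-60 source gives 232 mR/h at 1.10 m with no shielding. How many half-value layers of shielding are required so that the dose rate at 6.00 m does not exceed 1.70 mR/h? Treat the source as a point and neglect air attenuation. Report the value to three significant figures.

2.20 half-value layers

At 6.00 m, distance alone gives (1.10/6.00)² = 0.03361, so 232 × 0.03361 = 7.798 mR/h.
Further attenuation needed: 7.798/1.70 = 4.587.
n = log₂(4.587) = 2.198 half-value layers.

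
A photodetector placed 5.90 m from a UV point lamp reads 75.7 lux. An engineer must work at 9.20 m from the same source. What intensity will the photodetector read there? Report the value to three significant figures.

31.1 lux

Using I₁d₁² = I₂d₂², scaling from 5.90 m to 9.20 m:
(5.90/9.20)² = 0.4113, so 75.7 × 0.4113 = 31.14 lux.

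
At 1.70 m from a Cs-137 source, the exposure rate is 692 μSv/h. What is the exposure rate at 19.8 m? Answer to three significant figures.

Since intensity falls as 1/r², the rate at 19.8 m is
(1.70/19.8)² = 0.007372, so 692 × 0.007372 = 5.101 μSv/h.

5.10 μSv/h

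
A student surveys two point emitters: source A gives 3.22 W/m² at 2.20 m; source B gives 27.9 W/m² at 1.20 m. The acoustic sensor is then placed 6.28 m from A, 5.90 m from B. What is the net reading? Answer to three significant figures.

By superposition, sum each source's inverse-square contribution:
A: 3.22 × (2.20/6.28)² = 0.3952 W/m²
B: 27.9 × (1.20/5.90)² = 1.154 W/m²
Total = 0.3952 + 1.154 = 1.549 W/m².

1.55 W/m²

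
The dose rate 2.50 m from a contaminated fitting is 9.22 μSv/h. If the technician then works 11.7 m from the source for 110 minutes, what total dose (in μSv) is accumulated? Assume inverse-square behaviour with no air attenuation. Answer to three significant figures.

Intensity scales as (d₁/d₂)², so rate at 11.7 m:
(2.50/11.7)² = 0.04566, so 9.22 × 0.04566 = 0.4210 μSv/h.
Dose = rate × time = 0.4210 μSv/h × 1.833 h = 0.7717 μSv.

0.772 μSv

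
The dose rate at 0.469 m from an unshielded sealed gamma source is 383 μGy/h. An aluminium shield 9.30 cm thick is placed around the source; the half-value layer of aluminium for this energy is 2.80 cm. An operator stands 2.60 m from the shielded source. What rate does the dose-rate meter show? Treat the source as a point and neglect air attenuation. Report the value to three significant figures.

Distance alone: (0.469/2.60)² = 0.03254, so 383 × 0.03254 = 12.46 μGy/h.
Shield: 9.30/2.80 = 3.321 half-value layers → attenuation 2^(−3.321) = 0.1001.
Combined: 12.46 × 0.1001 = 1.247 μGy/h.

1.25 μGy/h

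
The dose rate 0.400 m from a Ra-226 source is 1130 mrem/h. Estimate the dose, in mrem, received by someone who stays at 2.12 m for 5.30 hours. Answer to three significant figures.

Using I₁d₁² = I₂d₂², rate at 2.12 m:
(0.400/2.12)² = 0.03560, so 1130 × 0.03560 = 40.23 mrem/h.
Dose = rate × time = 40.23 mrem/h × 5.300 h = 213.2 mrem.

213 mrem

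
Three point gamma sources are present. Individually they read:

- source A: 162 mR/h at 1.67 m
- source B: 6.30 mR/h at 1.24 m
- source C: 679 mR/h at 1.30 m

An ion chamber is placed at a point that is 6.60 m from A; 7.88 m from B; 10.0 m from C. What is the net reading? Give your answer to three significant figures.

Each source contributes Iᵢ·(dᵢ/rᵢ)²; contributions add.
A: 162 × (1.67/6.60)² = 10.37 mR/h
B: 6.30 × (1.24/7.88)² = 0.1560 mR/h
C: 679 × (1.30/10.0)² = 11.48 mR/h
Total = 10.37 + 0.1560 + 11.48 = 22.01 mR/h.

22.0 mR/h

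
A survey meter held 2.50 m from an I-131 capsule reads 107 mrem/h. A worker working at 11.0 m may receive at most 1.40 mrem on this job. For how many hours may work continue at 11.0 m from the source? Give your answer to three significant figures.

Applying the 1/r² law, rate at 11.0 m:
107 × (2.50/11.0)² = 107 × 0.05165 = 5.527 mrem/h.
Stay time = 1.40 mrem ÷ 5.527 mrem/h = 0.2533 h.

0.253 h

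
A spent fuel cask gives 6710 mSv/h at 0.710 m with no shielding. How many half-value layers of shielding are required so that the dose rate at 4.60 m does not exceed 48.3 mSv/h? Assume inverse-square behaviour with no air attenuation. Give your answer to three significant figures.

1.73 half-value layers

At 4.60 m, distance alone gives (0.710/4.60)² = 0.02382, so 6710 × 0.02382 = 159.8 mSv/h.
Further attenuation needed: 159.8/48.3 = 3.308.
n = log₂(3.308) = 1.726 half-value layers.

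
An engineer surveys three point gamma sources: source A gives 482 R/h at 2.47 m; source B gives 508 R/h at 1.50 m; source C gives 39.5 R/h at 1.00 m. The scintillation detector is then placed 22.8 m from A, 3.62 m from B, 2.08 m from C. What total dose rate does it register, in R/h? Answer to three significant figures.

102 R/h

By superposition, sum each source's inverse-square contribution:
A: 482 × (2.47/22.8)² = 5.657 R/h
B: 508 × (1.50/3.62)² = 87.22 R/h
C: 39.5 × (1.00/2.08)² = 9.130 R/h
Total = 5.657 + 87.22 + 9.130 = 102.0 R/h.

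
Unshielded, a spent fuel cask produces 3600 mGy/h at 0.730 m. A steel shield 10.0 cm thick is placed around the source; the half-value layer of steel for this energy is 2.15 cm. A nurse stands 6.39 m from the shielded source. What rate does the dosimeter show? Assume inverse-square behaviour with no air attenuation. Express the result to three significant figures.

Distance alone: (0.730/6.39)² = 0.01305, so 3600 × 0.01305 = 46.98 mGy/h.
Shield: 10.0/2.15 = 4.651 half-value layers → attenuation 2^(−4.651) = 0.03980.
Combined: 46.98 × 0.03980 = 1.870 mGy/h.

1.87 mGy/h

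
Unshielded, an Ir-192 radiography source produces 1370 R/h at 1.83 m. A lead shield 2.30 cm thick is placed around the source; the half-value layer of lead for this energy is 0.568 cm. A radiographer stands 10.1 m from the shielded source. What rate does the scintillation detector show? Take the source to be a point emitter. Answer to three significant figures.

Distance alone: 1370 × (1.83/10.1)² = 1370 × 0.03283 = 44.98 R/h.
Shield: 2.30/0.568 = 4.049 half-value layers → attenuation 2^(−4.049) = 0.06041.
Combined: 44.98 × 0.06041 = 2.717 R/h.

2.72 R/h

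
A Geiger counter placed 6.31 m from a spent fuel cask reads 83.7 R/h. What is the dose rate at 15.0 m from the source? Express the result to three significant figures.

Applying the 1/r² law, scaling from 6.31 m to 15.0 m:
83.7 × (6.31/15.0)² = 83.7 × 0.1770 = 14.81 R/h.

14.8 R/h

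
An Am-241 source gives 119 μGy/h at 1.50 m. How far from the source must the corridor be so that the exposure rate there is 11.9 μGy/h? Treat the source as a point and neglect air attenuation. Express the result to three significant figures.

4.74 m

Applying the 1/r² law, d₂ = d₁·√(I₁/I₂).
I₁/I₂ = 119/11.9 = 10.00, so d₂ = 1.50 × √10.00 = 4.743 m.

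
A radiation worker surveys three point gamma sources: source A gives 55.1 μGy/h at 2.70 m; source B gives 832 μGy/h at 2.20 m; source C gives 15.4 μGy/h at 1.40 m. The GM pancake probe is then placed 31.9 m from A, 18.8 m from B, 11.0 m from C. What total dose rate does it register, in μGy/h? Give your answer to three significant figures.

Each source contributes Iᵢ·(dᵢ/rᵢ)²; contributions add.
A: 55.1 × (2.70/31.9)² = 0.3947 μGy/h
B: 832 × (2.20/18.8)² = 11.39 μGy/h
C: 15.4 × (1.40/11.0)² = 0.2495 μGy/h
Total = 0.3947 + 11.39 + 0.2495 = 12.03 μGy/h.

12.0 μGy/h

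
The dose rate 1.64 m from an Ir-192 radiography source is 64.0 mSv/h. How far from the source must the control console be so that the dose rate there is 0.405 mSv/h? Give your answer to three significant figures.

Since intensity falls as 1/r², d₂ = d₁·√(I₁/I₂).
I₁/I₂ = 64.0/0.405 = 158.0, so d₂ = 1.64 × √158.0 = 20.61 m.

20.6 m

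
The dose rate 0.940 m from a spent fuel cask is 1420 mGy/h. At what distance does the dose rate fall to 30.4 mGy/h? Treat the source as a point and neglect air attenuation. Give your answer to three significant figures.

6.42 m

Since intensity falls as 1/r², d₂ = d₁·√(I₁/I₂).
I₁/I₂ = 1420/30.4 = 46.71, so d₂ = 0.940 × √46.71 = 6.424 m.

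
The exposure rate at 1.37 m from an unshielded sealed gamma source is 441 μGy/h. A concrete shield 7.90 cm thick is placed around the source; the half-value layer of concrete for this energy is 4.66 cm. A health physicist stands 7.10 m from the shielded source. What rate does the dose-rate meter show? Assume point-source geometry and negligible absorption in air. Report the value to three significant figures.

5.07 μGy/h

Distance alone: (1.37/7.10)² = 0.03723, so 441 × 0.03723 = 16.42 μGy/h.
Shield: 7.90/4.66 = 1.695 half-value layers → attenuation 2^(−1.695) = 0.3089.
Combined: 16.42 × 0.3089 = 5.072 μGy/h.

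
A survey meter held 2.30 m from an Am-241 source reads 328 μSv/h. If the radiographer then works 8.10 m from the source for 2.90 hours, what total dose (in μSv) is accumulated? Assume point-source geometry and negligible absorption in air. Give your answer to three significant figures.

Since intensity falls as 1/r², rate at 8.10 m:
328 × (2.30/8.10)² = 328 × 0.08063 = 26.45 μSv/h.
Dose = rate × time = 26.45 μSv/h × 2.900 h = 76.70 μSv.

76.7 μSv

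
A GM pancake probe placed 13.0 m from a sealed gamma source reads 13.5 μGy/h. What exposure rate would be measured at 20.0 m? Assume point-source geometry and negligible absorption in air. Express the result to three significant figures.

5.70 μGy/h

Since intensity falls as 1/r², scaling from 13.0 m to 20.0 m:
(13.0/20.0)² = 0.4225, so 13.5 × 0.4225 = 5.704 μGy/h.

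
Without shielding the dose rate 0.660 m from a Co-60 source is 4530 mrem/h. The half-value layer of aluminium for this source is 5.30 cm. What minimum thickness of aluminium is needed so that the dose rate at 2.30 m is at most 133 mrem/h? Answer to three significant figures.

At 2.30 m, distance alone gives (0.660/2.30)² = 0.08234, so 4530 × 0.08234 = 373.0 mrem/h.
Further attenuation needed: 373.0/133 = 2.805.
n = log₂(2.805) = 1.488 half-value layers.
Thickness = 1.488 × 5.30 cm = 7.886 cm.

7.89 cm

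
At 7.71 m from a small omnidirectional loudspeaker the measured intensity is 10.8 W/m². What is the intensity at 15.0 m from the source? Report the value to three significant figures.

2.85 W/m²

Using I₁d₁² = I₂d₂², scaling from 7.71 m to 15.0 m:
10.8 × (7.71/15.0)² = 10.8 × 0.2642 = 2.853 W/m².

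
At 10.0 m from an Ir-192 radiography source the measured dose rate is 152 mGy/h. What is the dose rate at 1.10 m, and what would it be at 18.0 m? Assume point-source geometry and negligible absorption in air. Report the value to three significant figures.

By the inverse-square law,
At 1.10 m: (10.0/1.10)² = 82.64, so 152 × 82.64 = 12560 mGy/h
At 18.0 m: 12560 × (1.10/18.0)² = 12560 × 0.003735 = 46.91 mGy/h.

12600 mGy/h; 46.9 mGy/h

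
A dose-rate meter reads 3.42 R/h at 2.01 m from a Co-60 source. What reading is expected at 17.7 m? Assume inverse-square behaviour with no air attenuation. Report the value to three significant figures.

Since intensity falls as 1/r², the rate at 17.7 m is
(2.01/17.7)² = 0.01290, so 3.42 × 0.01290 = 0.04412 R/h.

0.0441 R/h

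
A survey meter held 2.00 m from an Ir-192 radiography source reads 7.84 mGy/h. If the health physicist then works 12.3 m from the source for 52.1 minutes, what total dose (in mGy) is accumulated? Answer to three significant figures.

Since intensity falls as 1/r², rate at 12.3 m:
(2.00/12.3)² = 0.02644, so 7.84 × 0.02644 = 0.2073 mGy/h.
Dose = rate × time = 0.2073 mGy/h × 0.8683 h = 0.1800 mGy.

0.180 mGy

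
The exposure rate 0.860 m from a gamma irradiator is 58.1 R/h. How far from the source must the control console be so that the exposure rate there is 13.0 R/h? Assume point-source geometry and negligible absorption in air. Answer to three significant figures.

1.82 m

Since intensity falls as 1/r², d₂ = d₁·√(I₁/I₂).
I₁/I₂ = 58.1/13.0 = 4.469, so d₂ = 0.860 × √4.469 = 1.818 m.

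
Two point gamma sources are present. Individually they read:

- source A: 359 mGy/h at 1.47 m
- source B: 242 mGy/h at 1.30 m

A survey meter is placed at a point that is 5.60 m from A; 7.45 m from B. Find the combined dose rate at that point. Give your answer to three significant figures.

By superposition, sum each source's inverse-square contribution:
A: 359 × (1.47/5.60)² = 24.74 mGy/h
B: 242 × (1.30/7.45)² = 7.369 mGy/h
Total = 24.74 + 7.369 = 32.11 mGy/h.

32.1 mGy/h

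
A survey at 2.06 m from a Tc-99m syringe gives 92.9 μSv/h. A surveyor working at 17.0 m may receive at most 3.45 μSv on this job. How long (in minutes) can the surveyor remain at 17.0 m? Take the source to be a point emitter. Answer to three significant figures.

152 min

Using I₁d₁² = I₂d₂², rate at 17.0 m:
92.9 × (2.06/17.0)² = 92.9 × 0.01468 = 1.364 μSv/h.
Stay time = 3.45 μSv ÷ 1.364 μSv/h = 2.529 h = 151.7 min.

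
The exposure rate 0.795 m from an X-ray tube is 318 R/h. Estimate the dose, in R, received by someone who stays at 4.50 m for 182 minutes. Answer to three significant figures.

Since intensity falls as 1/r², rate at 4.50 m:
(0.795/4.50)² = 0.03121, so 318 × 0.03121 = 9.925 R/h.
Dose = rate × time = 9.925 R/h × 3.033 h = 30.10 R.

30.1 R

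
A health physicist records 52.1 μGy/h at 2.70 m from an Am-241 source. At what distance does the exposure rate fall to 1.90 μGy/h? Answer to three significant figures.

14.1 m

By the inverse-square law, d₂ = d₁·√(I₁/I₂).
I₁/I₂ = 52.1/1.90 = 27.42, so d₂ = 2.70 × √27.42 = 14.14 m.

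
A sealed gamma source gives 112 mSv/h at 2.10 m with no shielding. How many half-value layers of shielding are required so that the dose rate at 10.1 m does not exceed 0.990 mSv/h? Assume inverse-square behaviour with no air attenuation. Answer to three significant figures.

2.29 half-value layers

At 10.1 m, distance alone gives (2.10/10.1)² = 0.04323, so 112 × 0.04323 = 4.842 mSv/h.
Further attenuation needed: 4.842/0.990 = 4.891.
n = log₂(4.891) = 2.290 half-value layers.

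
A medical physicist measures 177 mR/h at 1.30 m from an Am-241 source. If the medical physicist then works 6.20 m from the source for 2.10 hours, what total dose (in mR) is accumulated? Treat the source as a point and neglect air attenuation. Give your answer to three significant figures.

16.3 mR

Applying the 1/r² law, rate at 6.20 m:
(1.30/6.20)² = 0.04396, so 177 × 0.04396 = 7.781 mR/h.
Dose = rate × time = 7.781 mR/h × 2.100 h = 16.34 mR.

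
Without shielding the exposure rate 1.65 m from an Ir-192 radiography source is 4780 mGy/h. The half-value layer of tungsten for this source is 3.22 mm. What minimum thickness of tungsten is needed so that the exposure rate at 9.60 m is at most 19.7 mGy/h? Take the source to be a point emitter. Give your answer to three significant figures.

9.15 mm

At 9.60 m, distance alone gives (1.65/9.60)² = 0.02954, so 4780 × 0.02954 = 141.2 mGy/h.
Further attenuation needed: 141.2/19.7 = 7.168.
n = log₂(7.168) = 2.842 half-value layers.
Thickness = 2.842 × 3.22 mm = 9.151 mm.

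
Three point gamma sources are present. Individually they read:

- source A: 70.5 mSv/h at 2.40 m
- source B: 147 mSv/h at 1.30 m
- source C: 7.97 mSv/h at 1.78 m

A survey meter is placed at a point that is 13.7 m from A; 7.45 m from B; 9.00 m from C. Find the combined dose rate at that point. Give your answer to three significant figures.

By superposition, sum each source's inverse-square contribution:
A: 70.5 × (2.40/13.7)² = 2.164 mSv/h
B: 147 × (1.30/7.45)² = 4.476 mSv/h
C: 7.97 × (1.78/9.00)² = 0.3118 mSv/h
Total = 2.164 + 4.476 + 0.3118 = 6.952 mSv/h.

6.95 mSv/h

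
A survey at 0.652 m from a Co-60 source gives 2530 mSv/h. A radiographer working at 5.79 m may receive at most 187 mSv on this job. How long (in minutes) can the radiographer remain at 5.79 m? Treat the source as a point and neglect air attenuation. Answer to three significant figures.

Using I₁d₁² = I₂d₂², rate at 5.79 m:
2530 × (0.652/5.79)² = 2530 × 0.01268 = 32.08 mSv/h.
Stay time = 187 mSv ÷ 32.08 mSv/h = 5.829 h = 349.7 min.

350 min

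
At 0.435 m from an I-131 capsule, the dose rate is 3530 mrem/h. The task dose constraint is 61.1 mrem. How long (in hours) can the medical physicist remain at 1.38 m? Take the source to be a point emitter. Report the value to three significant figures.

By the inverse-square law, rate at 1.38 m:
(0.435/1.38)² = 0.09936, so 3530 × 0.09936 = 350.7 mrem/h.
Stay time = 61.1 mrem ÷ 350.7 mrem/h = 0.1742 h.

0.174 h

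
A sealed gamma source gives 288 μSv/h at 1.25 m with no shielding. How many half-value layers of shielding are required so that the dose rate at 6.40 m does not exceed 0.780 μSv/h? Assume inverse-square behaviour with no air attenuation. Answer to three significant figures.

3.82 half-value layers

At 6.40 m, distance alone gives (1.25/6.40)² = 0.03815, so 288 × 0.03815 = 10.99 μSv/h.
Further attenuation needed: 10.99/0.780 = 14.09.
n = log₂(14.09) = 3.817 half-value layers.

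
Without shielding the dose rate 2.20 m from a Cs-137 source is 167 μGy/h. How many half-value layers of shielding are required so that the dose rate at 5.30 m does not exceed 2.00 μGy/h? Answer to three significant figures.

3.85 half-value layers

At 5.30 m, distance alone gives 167 × (2.20/5.30)² = 167 × 0.1723 = 28.77 μGy/h.
Further attenuation needed: 28.77/2.00 = 14.38.
n = log₂(14.38) = 3.846 half-value layers.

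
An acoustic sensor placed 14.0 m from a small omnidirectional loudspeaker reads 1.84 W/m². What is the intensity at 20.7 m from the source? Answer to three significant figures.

By the inverse-square law, scaling from 14.0 m to 20.7 m:
(14.0/20.7)² = 0.4574, so 1.84 × 0.4574 = 0.8416 W/m².

0.842 W/m²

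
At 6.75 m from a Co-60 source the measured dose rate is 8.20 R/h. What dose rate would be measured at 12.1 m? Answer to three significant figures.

2.55 R/h

By the inverse-square law, scaling from 6.75 m to 12.1 m:
(6.75/12.1)² = 0.3112, so 8.20 × 0.3112 = 2.552 R/h.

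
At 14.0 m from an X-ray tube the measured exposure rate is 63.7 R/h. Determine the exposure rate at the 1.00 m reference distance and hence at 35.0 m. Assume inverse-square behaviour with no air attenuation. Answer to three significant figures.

Using I₁d₁² = I₂d₂²,
At 1.00 m: 63.7 × (14.0/1.00)² = 63.7 × 196.0 = 12490 R/h
At 35.0 m: (1.00/35.0)² = 0.0008163, so 12490 × 0.0008163 = 10.20 R/h.

12500 R/h; 10.2 R/h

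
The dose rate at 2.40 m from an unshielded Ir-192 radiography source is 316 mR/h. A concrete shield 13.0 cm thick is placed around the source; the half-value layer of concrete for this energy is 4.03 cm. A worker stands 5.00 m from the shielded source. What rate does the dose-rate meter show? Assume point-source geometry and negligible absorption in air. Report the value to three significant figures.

7.78 mR/h

Distance alone: (2.40/5.00)² = 0.2304, so 316 × 0.2304 = 72.81 mR/h.
Shield: 13.0/4.03 = 3.226 half-value layers → attenuation 2^(−3.226) = 0.1069.
Combined: 72.81 × 0.1069 = 7.783 mR/h.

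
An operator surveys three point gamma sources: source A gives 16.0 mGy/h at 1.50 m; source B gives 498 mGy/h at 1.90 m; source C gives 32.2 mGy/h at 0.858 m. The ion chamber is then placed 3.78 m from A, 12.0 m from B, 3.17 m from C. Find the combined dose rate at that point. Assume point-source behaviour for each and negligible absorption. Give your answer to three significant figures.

By superposition, sum each source's inverse-square contribution:
A: 16.0 × (1.50/3.78)² = 2.520 mGy/h
B: 498 × (1.90/12.0)² = 12.48 mGy/h
C: 32.2 × (0.858/3.17)² = 2.359 mGy/h
Total = 2.520 + 12.48 + 2.359 = 17.36 mGy/h.

17.4 mGy/h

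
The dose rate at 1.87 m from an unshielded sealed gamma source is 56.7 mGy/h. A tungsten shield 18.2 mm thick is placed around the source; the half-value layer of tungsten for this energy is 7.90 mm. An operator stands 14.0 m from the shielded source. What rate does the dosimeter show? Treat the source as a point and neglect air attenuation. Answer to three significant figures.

0.205 mGy/h

Distance alone: 56.7 × (1.87/14.0)² = 56.7 × 0.01784 = 1.012 mGy/h.
Shield: 18.2/7.90 = 2.304 half-value layers → attenuation 2^(−2.304) = 0.2025.
Combined: 1.012 × 0.2025 = 0.2049 mGy/h.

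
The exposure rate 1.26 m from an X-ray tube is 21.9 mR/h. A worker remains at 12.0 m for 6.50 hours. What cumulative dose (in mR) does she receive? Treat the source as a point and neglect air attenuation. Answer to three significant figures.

Applying the 1/r² law, rate at 12.0 m:
(1.26/12.0)² = 0.01102, so 21.9 × 0.01102 = 0.2413 mR/h.
Dose = rate × time = 0.2413 mR/h × 6.500 h = 1.568 mR.

1.57 mR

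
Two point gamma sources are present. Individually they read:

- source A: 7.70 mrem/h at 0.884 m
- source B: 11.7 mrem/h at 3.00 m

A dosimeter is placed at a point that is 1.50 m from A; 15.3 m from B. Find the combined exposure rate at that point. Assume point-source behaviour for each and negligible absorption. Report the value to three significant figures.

Each source contributes Iᵢ·(dᵢ/rᵢ)²; contributions add.
A: 7.70 × (0.884/1.50)² = 2.674 mrem/h
B: 11.7 × (3.00/15.3)² = 0.4498 mrem/h
Total = 2.674 + 0.4498 = 3.124 mrem/h.

3.12 mrem/h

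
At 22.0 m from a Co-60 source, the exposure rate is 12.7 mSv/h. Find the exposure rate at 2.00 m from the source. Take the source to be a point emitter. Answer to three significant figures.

1540 mSv/h

By the inverse-square law, the rate at 2.00 m is
(22.0/2.00)² = 121.0, so 12.7 × 121.0 = 1537 mSv/h.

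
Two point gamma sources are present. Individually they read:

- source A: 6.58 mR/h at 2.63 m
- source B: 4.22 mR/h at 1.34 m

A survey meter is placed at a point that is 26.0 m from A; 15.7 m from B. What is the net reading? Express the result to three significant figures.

0.0981 mR/h

By superposition, sum each source's inverse-square contribution:
A: 6.58 × (2.63/26.0)² = 0.06733 mR/h
B: 4.22 × (1.34/15.7)² = 0.03074 mR/h
Total = 0.06733 + 0.03074 = 0.09807 mR/h.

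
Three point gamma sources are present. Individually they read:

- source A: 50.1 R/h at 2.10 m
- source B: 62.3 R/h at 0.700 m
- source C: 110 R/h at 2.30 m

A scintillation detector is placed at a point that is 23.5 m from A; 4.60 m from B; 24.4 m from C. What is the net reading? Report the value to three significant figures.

Each source contributes Iᵢ·(dᵢ/rᵢ)²; contributions add.
A: 50.1 × (2.10/23.5)² = 0.4001 R/h
B: 62.3 × (0.700/4.60)² = 1.443 R/h
C: 110 × (2.30/24.4)² = 0.9774 R/h
Total = 0.4001 + 1.443 + 0.9774 = 2.821 R/h.

2.82 R/h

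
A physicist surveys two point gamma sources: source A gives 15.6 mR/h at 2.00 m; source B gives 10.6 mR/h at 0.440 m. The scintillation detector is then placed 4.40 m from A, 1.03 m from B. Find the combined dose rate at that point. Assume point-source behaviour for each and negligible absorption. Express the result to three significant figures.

5.16 mR/h

By superposition, sum each source's inverse-square contribution:
A: 15.6 × (2.00/4.40)² = 3.223 mR/h
B: 10.6 × (0.440/1.03)² = 1.934 mR/h
Total = 3.223 + 1.934 = 5.157 mR/h.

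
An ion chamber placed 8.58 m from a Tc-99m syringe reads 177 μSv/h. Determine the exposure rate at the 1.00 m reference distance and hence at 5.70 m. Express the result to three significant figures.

By the inverse-square law,
At 1.00 m: 177 × (8.58/1.00)² = 177 × 73.62 = 13030 μSv/h
At 5.70 m: (1.00/5.70)² = 0.03078, so 13030 × 0.03078 = 401.1 μSv/h.

13000 μSv/h; 401 μSv/h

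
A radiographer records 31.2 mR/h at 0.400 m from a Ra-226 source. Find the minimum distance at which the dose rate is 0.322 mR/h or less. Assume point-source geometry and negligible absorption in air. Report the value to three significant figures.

3.94 m

Since intensity falls as 1/r², d₂ = d₁·√(I₁/I₂).
I₁/I₂ = 31.2/0.322 = 96.89, so d₂ = 0.400 × √96.89 = 3.937 m.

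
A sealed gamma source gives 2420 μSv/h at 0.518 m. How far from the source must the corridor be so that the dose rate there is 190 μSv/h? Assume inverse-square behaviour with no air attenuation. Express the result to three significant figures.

Applying the 1/r² law, d₂ = d₁·√(I₁/I₂).
I₁/I₂ = 2420/190 = 12.74, so d₂ = 0.518 × √12.74 = 1.849 m.

1.85 m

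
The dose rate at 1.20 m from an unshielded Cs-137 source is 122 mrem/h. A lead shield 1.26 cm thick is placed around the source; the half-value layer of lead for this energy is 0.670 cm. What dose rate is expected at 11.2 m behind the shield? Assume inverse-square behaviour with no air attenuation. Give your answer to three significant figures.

0.380 mrem/h

Distance alone: (1.20/11.2)² = 0.01148, so 122 × 0.01148 = 1.401 mrem/h.
Shield: 1.26/0.670 = 1.881 half-value layers → attenuation 2^(−1.881) = 0.2715.
Combined: 1.401 × 0.2715 = 0.3804 mrem/h.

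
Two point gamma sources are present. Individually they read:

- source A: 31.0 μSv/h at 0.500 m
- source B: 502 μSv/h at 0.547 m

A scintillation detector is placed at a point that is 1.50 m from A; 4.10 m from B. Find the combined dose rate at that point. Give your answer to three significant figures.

12.4 μSv/h

By superposition, sum each source's inverse-square contribution:
A: 31.0 × (0.500/1.50)² = 3.444 μSv/h
B: 502 × (0.547/4.10)² = 8.935 μSv/h
Total = 3.444 + 8.935 = 12.38 μSv/h.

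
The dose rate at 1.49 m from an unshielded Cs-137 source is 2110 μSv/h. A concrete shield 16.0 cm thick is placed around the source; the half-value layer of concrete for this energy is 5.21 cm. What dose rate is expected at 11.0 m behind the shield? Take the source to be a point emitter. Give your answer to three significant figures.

4.61 μSv/h

Distance alone: (1.49/11.0)² = 0.01835, so 2110 × 0.01835 = 38.72 μSv/h.
Shield: 16.0/5.21 = 3.071 half-value layers → attenuation 2^(−3.071) = 0.1190.
Combined: 38.72 × 0.1190 = 4.608 μSv/h.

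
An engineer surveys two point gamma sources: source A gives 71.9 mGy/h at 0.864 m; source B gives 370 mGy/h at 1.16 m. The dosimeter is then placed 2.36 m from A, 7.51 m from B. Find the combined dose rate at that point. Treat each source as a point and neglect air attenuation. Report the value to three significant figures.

Each source contributes Iᵢ·(dᵢ/rᵢ)²; contributions add.
A: 71.9 × (0.864/2.36)² = 9.637 mGy/h
B: 370 × (1.16/7.51)² = 8.828 mGy/h
Total = 9.637 + 8.828 = 18.46 mGy/h.

18.5 mGy/h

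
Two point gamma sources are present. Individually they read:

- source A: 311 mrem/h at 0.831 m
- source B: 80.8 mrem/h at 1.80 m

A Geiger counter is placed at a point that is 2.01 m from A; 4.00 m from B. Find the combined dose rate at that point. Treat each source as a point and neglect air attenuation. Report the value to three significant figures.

By superposition, sum each source's inverse-square contribution:
A: 311 × (0.831/2.01)² = 53.16 mrem/h
B: 80.8 × (1.80/4.00)² = 16.36 mrem/h
Total = 53.16 + 16.36 = 69.52 mrem/h.

69.5 mrem/h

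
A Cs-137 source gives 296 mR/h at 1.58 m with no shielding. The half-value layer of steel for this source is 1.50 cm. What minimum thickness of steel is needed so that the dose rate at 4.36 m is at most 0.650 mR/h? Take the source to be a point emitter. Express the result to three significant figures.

8.85 cm

At 4.36 m, distance alone gives (1.58/4.36)² = 0.1313, so 296 × 0.1313 = 38.86 mR/h.
Further attenuation needed: 38.86/0.650 = 59.78.
n = log₂(59.78) = 5.902 half-value layers.
Thickness = 5.902 × 1.50 cm = 8.853 cm.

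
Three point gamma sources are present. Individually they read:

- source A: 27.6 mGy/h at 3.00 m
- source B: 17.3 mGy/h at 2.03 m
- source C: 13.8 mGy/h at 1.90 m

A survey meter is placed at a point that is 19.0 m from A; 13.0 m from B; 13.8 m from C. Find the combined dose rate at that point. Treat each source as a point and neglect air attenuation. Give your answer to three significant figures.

By superposition, sum each source's inverse-square contribution:
A: 27.6 × (3.00/19.0)² = 0.6881 mGy/h
B: 17.3 × (2.03/13.0)² = 0.4218 mGy/h
C: 13.8 × (1.90/13.8)² = 0.2616 mGy/h
Total = 0.6881 + 0.4218 + 0.2616 = 1.372 mGy/h.

1.37 mGy/h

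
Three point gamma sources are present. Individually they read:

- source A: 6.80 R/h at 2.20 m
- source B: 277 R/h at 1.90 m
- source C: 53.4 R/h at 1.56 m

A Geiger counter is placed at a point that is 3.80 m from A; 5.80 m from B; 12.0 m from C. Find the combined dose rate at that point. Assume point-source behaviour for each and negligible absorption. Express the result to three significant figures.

32.9 R/h

Each source contributes Iᵢ·(dᵢ/rᵢ)²; contributions add.
A: 6.80 × (2.20/3.80)² = 2.279 R/h
B: 277 × (1.90/5.80)² = 29.73 R/h
C: 53.4 × (1.56/12.0)² = 0.9025 R/h
Total = 2.279 + 29.73 + 0.9025 = 32.91 R/h.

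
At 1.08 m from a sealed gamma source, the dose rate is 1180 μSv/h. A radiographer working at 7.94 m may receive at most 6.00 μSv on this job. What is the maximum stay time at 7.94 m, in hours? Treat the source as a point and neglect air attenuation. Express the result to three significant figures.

0.275 h

Since intensity falls as 1/r², rate at 7.94 m:
1180 × (1.08/7.94)² = 1180 × 0.01850 = 21.83 μSv/h.
Stay time = 6.00 μSv ÷ 21.83 μSv/h = 0.2749 h.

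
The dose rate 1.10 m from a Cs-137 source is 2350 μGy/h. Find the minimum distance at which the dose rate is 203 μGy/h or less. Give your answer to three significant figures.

Intensity scales as (d₁/d₂)², so d₂ = d₁·√(I₁/I₂).
I₁/I₂ = 2350/203 = 11.58, so d₂ = 1.10 × √11.58 = 3.743 m.

3.74 m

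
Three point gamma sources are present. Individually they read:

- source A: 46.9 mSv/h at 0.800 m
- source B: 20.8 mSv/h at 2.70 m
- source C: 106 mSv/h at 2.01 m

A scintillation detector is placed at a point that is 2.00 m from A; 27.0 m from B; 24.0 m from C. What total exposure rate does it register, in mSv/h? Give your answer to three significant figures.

8.46 mSv/h

By superposition, sum each source's inverse-square contribution:
A: 46.9 × (0.800/2.00)² = 7.504 mSv/h
B: 20.8 × (2.70/27.0)² = 0.2080 mSv/h
C: 106 × (2.01/24.0)² = 0.7435 mSv/h
Total = 7.504 + 0.2080 + 0.7435 = 8.455 mSv/h.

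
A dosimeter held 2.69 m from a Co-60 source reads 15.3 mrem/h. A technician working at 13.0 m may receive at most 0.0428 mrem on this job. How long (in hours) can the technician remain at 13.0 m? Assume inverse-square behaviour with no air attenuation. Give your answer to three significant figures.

0.0653 h

By the inverse-square law, rate at 13.0 m:
15.3 × (2.69/13.0)² = 15.3 × 0.04282 = 0.6551 mrem/h.
Stay time = 0.0428 mrem ÷ 0.6551 mrem/h = 0.06533 h.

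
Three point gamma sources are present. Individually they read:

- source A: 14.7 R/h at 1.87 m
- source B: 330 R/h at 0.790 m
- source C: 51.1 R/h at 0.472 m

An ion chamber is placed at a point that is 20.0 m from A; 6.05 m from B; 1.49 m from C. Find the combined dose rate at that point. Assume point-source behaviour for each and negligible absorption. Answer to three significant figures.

Each source contributes Iᵢ·(dᵢ/rᵢ)²; contributions add.
A: 14.7 × (1.87/20.0)² = 0.1285 R/h
B: 330 × (0.790/6.05)² = 5.627 R/h
C: 51.1 × (0.472/1.49)² = 5.128 R/h
Total = 0.1285 + 5.627 + 5.128 = 10.88 R/h.

10.9 R/h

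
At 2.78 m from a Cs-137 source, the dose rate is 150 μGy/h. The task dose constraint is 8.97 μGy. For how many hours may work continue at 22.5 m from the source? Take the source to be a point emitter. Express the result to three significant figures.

Intensity scales as (d₁/d₂)², so rate at 22.5 m:
150 × (2.78/22.5)² = 150 × 0.01527 = 2.291 μGy/h.
Stay time = 8.97 μGy ÷ 2.291 μGy/h = 3.915 h.

3.92 h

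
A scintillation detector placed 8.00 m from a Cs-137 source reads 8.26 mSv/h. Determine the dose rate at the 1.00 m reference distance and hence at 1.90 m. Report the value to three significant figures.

529 mSv/h; 146 mSv/h

Using I₁d₁² = I₂d₂²,
At 1.00 m: 8.26 × (8.00/1.00)² = 8.26 × 64.00 = 528.6 mSv/h
At 1.90 m: (1.00/1.90)² = 0.2770, so 528.6 × 0.2770 = 146.4 mSv/h.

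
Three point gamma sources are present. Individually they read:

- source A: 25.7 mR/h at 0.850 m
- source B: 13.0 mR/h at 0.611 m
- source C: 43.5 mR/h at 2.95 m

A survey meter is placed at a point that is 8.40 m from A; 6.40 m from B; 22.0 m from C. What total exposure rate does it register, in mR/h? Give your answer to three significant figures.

By superposition, sum each source's inverse-square contribution:
A: 25.7 × (0.850/8.40)² = 0.2632 mR/h
B: 13.0 × (0.611/6.40)² = 0.1185 mR/h
C: 43.5 × (2.95/22.0)² = 0.7821 mR/h
Total = 0.2632 + 0.1185 + 0.7821 = 1.164 mR/h.

1.16 mR/h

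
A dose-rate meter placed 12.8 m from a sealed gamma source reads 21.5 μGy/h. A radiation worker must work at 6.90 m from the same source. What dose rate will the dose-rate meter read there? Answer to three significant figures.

74.0 μGy/h

Intensity scales as (d₁/d₂)², so scaling from 12.8 m to 6.90 m:
21.5 × (12.8/6.90)² = 21.5 × 3.441 = 73.98 μGy/h.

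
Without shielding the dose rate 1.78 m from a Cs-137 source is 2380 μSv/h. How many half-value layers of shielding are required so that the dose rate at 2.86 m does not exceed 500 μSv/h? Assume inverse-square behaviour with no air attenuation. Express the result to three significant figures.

0.883 half-value layers

At 2.86 m, distance alone gives 2380 × (1.78/2.86)² = 2380 × 0.3874 = 922.0 μSv/h.
Further attenuation needed: 922.0/500 = 1.844.
n = log₂(1.844) = 0.8828 half-value layers.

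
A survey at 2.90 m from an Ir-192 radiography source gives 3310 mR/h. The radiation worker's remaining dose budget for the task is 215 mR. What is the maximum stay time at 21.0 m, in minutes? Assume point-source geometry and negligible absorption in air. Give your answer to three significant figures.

204 min

By the inverse-square law, rate at 21.0 m:
3310 × (2.90/21.0)² = 3310 × 0.01907 = 63.12 mR/h.
Stay time = 215 mR ÷ 63.12 mR/h = 3.406 h = 204.4 min.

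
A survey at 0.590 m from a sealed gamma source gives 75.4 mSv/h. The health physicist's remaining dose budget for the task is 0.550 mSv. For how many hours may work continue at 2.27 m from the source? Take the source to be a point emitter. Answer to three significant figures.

0.108 h

Since intensity falls as 1/r², rate at 2.27 m:
75.4 × (0.590/2.27)² = 75.4 × 0.06755 = 5.093 mSv/h.
Stay time = 0.550 mSv ÷ 5.093 mSv/h = 0.1080 h.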